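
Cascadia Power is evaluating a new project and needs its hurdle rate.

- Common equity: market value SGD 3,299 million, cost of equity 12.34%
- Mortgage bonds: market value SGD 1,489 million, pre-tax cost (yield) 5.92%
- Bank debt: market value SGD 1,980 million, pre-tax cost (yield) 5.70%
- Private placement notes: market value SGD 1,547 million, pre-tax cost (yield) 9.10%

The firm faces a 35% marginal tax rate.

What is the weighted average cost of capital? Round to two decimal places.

7.57%

Total capital V = 3299 + 1489 + 1980 + 1547 = 8315.
Equity: weight = 3299/8315 = 0.3968; cost = 12.34%.
Mortgage bonds: weight = 1489/8315 = 0.1791; after-tax cost = 5.92% × (1 − 35%) = 3.8480%.
Bank debt: weight = 1980/8315 = 0.2381; after-tax cost = 5.7% × (1 − 35%) = 3.7050%.
Private placement notes: weight = 1547/8315 = 0.1860; after-tax cost = 9.1% × (1 − 35%) = 5.9150%.
WACC = 0.3968 × 12.3400% + 0.1791 × 3.8480% + 0.2381 × 3.7050% + 0.1860 × 5.9150% = 7.5677%.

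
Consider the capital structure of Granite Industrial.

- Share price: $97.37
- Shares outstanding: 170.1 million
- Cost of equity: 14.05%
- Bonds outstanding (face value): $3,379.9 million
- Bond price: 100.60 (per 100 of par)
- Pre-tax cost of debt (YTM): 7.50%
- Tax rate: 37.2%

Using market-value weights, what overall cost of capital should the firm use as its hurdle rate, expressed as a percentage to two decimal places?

12.46%

Market value of equity E = 97.37 × 170.1m = 16562.637m. Market value of debt D = 3379.9m × 100.6/100 = 3400.1794m.
Total capital V = 16562.637 + 3400.1794 = 19962.8164.
Equity: weight = 16562.637/19962.8164 = 0.8297; cost = 14.05%.
Bonds outstanding: weight = 3400.1794/19962.8164 = 0.1703; after-tax cost = 7.5% × (1 − 37.2%) = 4.7100%.
WACC = 0.8297 × 14.0500% + 0.1703 × 4.7100% = 12.4592%.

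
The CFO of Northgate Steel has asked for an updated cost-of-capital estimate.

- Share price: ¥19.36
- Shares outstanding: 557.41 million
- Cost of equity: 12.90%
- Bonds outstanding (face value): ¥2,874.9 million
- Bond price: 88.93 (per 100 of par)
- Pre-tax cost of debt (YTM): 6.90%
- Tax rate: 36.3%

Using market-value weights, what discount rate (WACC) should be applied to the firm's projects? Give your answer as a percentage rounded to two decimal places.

Market value of equity E = 19.36 × 557.41m = 10791.4576m. Market value of debt D = 2874.9m × 88.93/100 = 2556.64857m.
Total capital V = 10791.4576 + 2556.64857 = 13348.10617.
Equity: weight = 10791.4576/13348.10617 = 0.8085; cost = 12.9%.
Bonds outstanding: weight = 2556.64857/13348.10617 = 0.1915; after-tax cost = 6.9% × (1 − 36.3%) = 4.3953%.
WACC = 0.8085 × 12.9000% + 0.1915 × 4.3953% = 11.2710%.

11.27%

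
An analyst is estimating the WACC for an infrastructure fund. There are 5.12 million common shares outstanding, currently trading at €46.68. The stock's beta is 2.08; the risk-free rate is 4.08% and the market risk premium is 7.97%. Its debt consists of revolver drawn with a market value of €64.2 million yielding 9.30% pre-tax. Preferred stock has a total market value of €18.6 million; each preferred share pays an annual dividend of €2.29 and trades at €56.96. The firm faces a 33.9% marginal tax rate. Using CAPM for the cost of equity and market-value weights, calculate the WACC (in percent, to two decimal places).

Cost of equity via CAPM: Re = 4.08% + 2.08 × 7.97% = 20.6576%.
Cost of preferred: Rp = 2.29 / 56.96 = 4.0204%.
Market value of equity E = 46.68 × 5.12m = 239.0016m.
Total capital V = 239.0016 + 18.6 + 64.2 = 321.8016.
Equity: weight = 239.0016/321.8016 = 0.7427; cost = 20.6576%.
Preferred: weight = 18.6/321.8016 = 0.0578; cost = 4.0204%.
Revolver drawn: weight = 64.2/321.8016 = 0.1995; after-tax cost = 9.3% × (1 − 33.9%) = 6.1473%.
WACC = 0.7427 × 20.6576% + 0.0578 × 4.0204% + 0.1995 × 6.1473% = 16.8011%.

16.80%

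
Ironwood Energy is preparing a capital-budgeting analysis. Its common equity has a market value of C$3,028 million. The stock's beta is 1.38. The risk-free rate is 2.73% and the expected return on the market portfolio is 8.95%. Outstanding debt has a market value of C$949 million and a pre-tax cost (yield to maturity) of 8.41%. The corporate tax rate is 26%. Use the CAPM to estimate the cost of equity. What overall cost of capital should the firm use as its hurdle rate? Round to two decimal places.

Market risk premium = 8.95% − 2.73% = 6.22%.
Cost of equity via CAPM: Re = 2.73% + 1.38 × 6.22% = 11.3136%.
Total capital V = 3028 + 949 = 3977.
Equity: weight = 3028/3977 = 0.7614; cost = 11.3136%.
Debt: weight = 949/3977 = 0.2386; after-tax cost = 8.41% × (1 − 26%) = 6.2234%.
WACC = 0.7614 × 11.3136% + 0.2386 × 6.2234% = 10.0990%.

10.10%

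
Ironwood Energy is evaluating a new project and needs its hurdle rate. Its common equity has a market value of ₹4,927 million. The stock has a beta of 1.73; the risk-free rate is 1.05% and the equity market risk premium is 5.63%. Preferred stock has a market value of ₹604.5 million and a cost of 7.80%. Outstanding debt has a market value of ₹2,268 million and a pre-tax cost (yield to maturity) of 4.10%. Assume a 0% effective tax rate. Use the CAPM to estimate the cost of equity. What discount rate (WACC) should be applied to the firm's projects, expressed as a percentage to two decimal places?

8.61%

Cost of equity via CAPM: Re = 1.05% + 1.73 × 5.63% = 10.7899%.
Total capital V = 4927 + 604.5 + 2268 = 7799.5.
Equity: weight = 4927/7799.5 = 0.6317; cost = 10.7899%.
Preferred: weight = 604.5/7799.5 = 0.0775; cost = 7.8%.
Debt: weight = 2268/7799.5 = 0.2908; after-tax cost = 4.1% × (1 − 0%) = 4.1000%.
WACC = 0.6317 × 10.7899% + 0.0775 × 7.8000% + 0.2908 × 4.1000% = 8.6128%.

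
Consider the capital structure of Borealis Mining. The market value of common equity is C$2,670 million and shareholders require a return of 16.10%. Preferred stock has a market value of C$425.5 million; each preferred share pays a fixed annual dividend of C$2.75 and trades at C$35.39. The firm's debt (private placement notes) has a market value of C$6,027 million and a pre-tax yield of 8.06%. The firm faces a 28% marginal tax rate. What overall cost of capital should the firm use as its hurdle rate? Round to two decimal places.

Cost of preferred: Rp = 2.75 / 35.39 = 7.7706%.
Total capital V = 2670 + 425.5 + 6027 = 9122.5.
Equity: weight = 2670/9122.5 = 0.2927; cost = 16.1%.
Preferred: weight = 425.5/9122.5 = 0.0466; cost = 7.7706%.
Private placement notes: weight = 6027/9122.5 = 0.6607; after-tax cost = 8.06% × (1 − 28%) = 5.8032%.
WACC = 0.2927 × 16.1000% + 0.0466 × 7.7706% + 0.6607 × 5.8032% = 8.9087%.

8.91%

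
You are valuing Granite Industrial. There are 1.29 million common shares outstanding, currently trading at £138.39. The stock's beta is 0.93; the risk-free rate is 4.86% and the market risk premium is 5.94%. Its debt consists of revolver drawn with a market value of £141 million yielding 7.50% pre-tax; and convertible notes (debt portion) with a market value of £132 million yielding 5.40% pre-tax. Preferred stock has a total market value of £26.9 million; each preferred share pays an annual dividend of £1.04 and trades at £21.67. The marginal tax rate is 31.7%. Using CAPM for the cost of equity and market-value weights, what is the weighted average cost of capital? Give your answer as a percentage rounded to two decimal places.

6.67%

Cost of equity via CAPM: Re = 4.86% + 0.93 × 5.94% = 10.3842%.
Cost of preferred: Rp = 1.04 / 21.67 = 4.7993%.
Market value of equity E = 138.39 × 1.29m = 178.5231m.
Total capital V = 178.5231 + 26.9 + 141 + 132 = 478.4231.
Equity: weight = 178.5231/478.4231 = 0.3731; cost = 10.3842%.
Preferred: weight = 26.9/478.4231 = 0.0562; cost = 4.7993%.
Revolver drawn: weight = 141/478.4231 = 0.2947; after-tax cost = 7.5% × (1 − 31.7%) = 5.1225%.
Convertible notes (debt portion): weight = 132/478.4231 = 0.2759; after-tax cost = 5.4% × (1 − 31.7%) = 3.6882%.
WACC = 0.3731 × 10.3842% + 0.0562 × 4.7993% + 0.2947 × 5.1225% + 0.2759 × 3.6882% = 6.6720%.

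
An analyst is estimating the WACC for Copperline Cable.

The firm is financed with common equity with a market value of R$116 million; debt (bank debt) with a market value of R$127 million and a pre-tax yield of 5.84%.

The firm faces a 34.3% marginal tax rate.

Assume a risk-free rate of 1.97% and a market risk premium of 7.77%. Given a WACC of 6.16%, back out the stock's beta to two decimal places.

0.87

Total capital V = 116 + 127 = 243.
Equity weight = 116/243 = 0.4774.
Bank debt weight = 127/243 = 0.5226.
Debt contribution = 0.5226 × 5.84% × (1 − 34.3%) = 2.0053%.
Required equity contribution = 6.16% − 2.0053% = 4.1547%  ⇒  Re = 8.7034%.
CAPM: 8.7034% = 1.97% + β × 7.77%  ⇒  β = 0.8666.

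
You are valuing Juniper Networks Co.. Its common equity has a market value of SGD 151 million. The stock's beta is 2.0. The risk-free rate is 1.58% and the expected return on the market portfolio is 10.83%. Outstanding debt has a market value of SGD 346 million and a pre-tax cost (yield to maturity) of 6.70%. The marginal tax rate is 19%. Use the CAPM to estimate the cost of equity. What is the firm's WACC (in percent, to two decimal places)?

9.88%

Market risk premium = 10.83% − 1.58% = 9.25%.
Cost of equity via CAPM: Re = 1.58% + 2.0 × 9.25% = 20.0800%.
Total capital V = 151 + 346 = 497.
Equity: weight = 151/497 = 0.3038; cost = 20.08%.
Debt: weight = 346/497 = 0.6962; after-tax cost = 6.7% × (1 − 19%) = 5.4270%.
WACC = 0.3038 × 20.0800% + 0.6962 × 5.4270% = 9.8789%.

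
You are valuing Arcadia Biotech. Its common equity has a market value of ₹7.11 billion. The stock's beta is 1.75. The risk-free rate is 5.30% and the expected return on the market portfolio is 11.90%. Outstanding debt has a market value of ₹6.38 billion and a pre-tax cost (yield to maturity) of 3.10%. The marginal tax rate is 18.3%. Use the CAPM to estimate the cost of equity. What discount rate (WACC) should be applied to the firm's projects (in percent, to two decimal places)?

10.08%

Market risk premium = 11.9% − 5.3% = 6.6%.
Cost of equity via CAPM: Re = 5.3% + 1.75 × 6.6% = 16.8500%.
Total capital V = 7.11 + 6.38 = 13.49.
Equity: weight = 7.11/13.49 = 0.5271; cost = 16.85%.
Debt: weight = 6.38/13.49 = 0.4729; after-tax cost = 3.1% × (1 − 18.3%) = 2.5327%.
WACC = 0.5271 × 16.8500% + 0.4729 × 2.5327% = 10.0787%.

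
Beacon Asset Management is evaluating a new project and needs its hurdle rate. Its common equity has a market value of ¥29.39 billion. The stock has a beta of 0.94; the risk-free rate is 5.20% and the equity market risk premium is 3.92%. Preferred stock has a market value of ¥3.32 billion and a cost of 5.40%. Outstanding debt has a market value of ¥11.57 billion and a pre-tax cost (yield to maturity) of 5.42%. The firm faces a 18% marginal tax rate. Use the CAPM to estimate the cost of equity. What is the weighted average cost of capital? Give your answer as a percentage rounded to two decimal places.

7.46%

Cost of equity via CAPM: Re = 5.2% + 0.94 × 3.92% = 8.8848%.
Total capital V = 29.39 + 3.32 + 11.57 = 44.28.
Equity: weight = 29.39/44.28 = 0.6637; cost = 8.8848%.
Preferred: weight = 3.32/44.28 = 0.0750; cost = 5.4%.
Debt: weight = 11.57/44.28 = 0.2613; after-tax cost = 5.42% × (1 − 18%) = 4.4444%.
WACC = 0.6637 × 8.8848% + 0.0750 × 5.4000% + 0.2613 × 4.4444% = 7.4633%.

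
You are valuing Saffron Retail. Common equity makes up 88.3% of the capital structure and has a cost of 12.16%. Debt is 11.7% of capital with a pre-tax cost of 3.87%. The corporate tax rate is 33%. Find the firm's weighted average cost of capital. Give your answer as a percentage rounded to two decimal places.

After-tax cost of debt = 3.87% × (1 − 33%) = 2.5929%.
WACC = 0.883 × 12.1600% + 0.117 × 2.5929% = 11.0406%.

11.04%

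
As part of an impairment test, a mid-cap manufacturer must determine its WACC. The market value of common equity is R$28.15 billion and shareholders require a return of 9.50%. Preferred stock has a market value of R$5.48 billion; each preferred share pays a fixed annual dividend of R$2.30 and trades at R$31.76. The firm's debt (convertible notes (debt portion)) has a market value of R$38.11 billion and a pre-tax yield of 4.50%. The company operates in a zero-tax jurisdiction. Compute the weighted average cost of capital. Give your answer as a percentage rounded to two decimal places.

6.67%

Cost of preferred: Rp = 2.3 / 31.76 = 7.2418%.
Total capital V = 28.15 + 5.48 + 38.11 = 71.74.
Equity: weight = 28.15/71.74 = 0.3924; cost = 9.5%.
Preferred: weight = 5.48/71.74 = 0.0764; cost = 7.2418%.
Convertible notes (debt portion): weight = 38.11/71.74 = 0.5312; after-tax cost = 4.5% × (1 − 0%) = 4.5000%.
WACC = 0.3924 × 9.5000% + 0.0764 × 7.2418% + 0.5312 × 4.5000% = 6.6714%.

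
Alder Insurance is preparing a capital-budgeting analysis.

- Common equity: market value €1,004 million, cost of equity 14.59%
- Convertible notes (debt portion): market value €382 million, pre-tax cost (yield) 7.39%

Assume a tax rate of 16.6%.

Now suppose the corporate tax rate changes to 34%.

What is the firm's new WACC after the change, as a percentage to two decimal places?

After the change:
Total capital V = 1004 + 382 = 1386.
Equity: weight = 1004/1386 = 0.7244; cost = 14.59%.
Convertible notes (debt portion): weight = 382/1386 = 0.2756; after-tax cost = 7.39% × (1 − 34%) = 4.8774%.
WACC = 0.7244 × 14.5900% + 0.2756 × 4.8774% = 11.9131%.

11.91%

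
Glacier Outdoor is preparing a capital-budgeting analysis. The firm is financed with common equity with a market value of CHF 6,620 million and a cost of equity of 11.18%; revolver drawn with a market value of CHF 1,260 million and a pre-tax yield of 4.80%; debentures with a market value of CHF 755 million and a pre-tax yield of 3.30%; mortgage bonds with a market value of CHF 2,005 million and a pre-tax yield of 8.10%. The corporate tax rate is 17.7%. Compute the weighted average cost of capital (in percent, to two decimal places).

8.87%

Total capital V = 6620 + 1260 + 755 + 2005 = 10640.
Equity: weight = 6620/10640 = 0.6222; cost = 11.18%.
Revolver drawn: weight = 1260/10640 = 0.1184; after-tax cost = 4.8% × (1 − 17.7%) = 3.9504%.
Debentures: weight = 755/10640 = 0.0710; after-tax cost = 3.3% × (1 − 17.7%) = 2.7159%.
Mortgage bonds: weight = 2005/10640 = 0.1884; after-tax cost = 8.1% × (1 − 17.7%) = 6.6663%.
WACC = 0.6222 × 11.1800% + 0.1184 × 3.9504% + 0.0710 × 2.7159% + 0.1884 × 6.6663% = 8.8727%.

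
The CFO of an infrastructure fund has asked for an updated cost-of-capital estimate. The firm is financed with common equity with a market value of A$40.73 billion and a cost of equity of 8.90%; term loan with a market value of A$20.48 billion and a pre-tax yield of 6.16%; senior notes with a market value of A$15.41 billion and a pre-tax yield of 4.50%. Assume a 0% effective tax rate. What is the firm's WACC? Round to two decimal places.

7.28%

Total capital V = 40.73 + 20.48 + 15.41 = 76.62.
Equity: weight = 40.73/76.62 = 0.5316; cost = 8.9%.
Term loan: weight = 20.48/76.62 = 0.2673; after-tax cost = 6.16% × (1 − 0%) = 6.1600%.
Senior notes: weight = 15.41/76.62 = 0.2011; after-tax cost = 4.5% × (1 − 0%) = 4.5000%.
WACC = 0.5316 × 8.9000% + 0.2673 × 6.1600% + 0.2011 × 4.5000% = 7.2827%.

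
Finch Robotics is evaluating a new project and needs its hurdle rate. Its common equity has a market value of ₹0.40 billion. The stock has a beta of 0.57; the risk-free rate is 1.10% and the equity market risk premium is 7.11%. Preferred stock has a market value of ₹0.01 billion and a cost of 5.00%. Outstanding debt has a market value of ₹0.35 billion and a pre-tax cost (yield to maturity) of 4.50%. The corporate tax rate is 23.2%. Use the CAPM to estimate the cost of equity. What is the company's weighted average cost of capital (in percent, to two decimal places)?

4.37%

Cost of equity via CAPM: Re = 1.1% + 0.57 × 7.11% = 5.1527%.
Total capital V = 0.4 + 0.01 + 0.35 = 0.76.
Equity: weight = 0.4/0.76 = 0.5263; cost = 5.1527%.
Preferred: weight = 0.01/0.76 = 0.0132; cost = 5%.
Debt: weight = 0.35/0.76 = 0.4605; after-tax cost = 4.5% × (1 − 23.2%) = 3.4560%.
WACC = 0.5263 × 5.1527% + 0.0132 × 5.0000% + 0.4605 × 3.4560% = 4.3693%.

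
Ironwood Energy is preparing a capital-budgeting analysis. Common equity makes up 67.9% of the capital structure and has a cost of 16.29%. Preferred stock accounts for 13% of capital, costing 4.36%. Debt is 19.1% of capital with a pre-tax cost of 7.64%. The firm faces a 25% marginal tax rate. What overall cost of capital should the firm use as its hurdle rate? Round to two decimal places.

12.72%

After-tax cost of debt = 7.64% × (1 − 25%) = 5.7300%.
WACC = 0.679 × 16.2900% + 0.130 × 4.3600% + 0.191 × 5.7300% = 12.7221%.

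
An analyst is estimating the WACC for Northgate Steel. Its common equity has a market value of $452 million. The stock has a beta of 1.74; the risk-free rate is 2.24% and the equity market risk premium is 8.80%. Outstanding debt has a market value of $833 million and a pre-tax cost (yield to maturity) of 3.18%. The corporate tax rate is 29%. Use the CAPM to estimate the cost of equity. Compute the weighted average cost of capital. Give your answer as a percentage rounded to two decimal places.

Cost of equity via CAPM: Re = 2.24% + 1.74 × 8.8% = 17.5520%.
Total capital V = 452 + 833 = 1285.
Equity: weight = 452/1285 = 0.3518; cost = 17.552%.
Debt: weight = 833/1285 = 0.6482; after-tax cost = 3.18% × (1 − 29%) = 2.2578%.
WACC = 0.3518 × 17.5520% + 0.6482 × 2.2578% = 7.6375%.

7.64%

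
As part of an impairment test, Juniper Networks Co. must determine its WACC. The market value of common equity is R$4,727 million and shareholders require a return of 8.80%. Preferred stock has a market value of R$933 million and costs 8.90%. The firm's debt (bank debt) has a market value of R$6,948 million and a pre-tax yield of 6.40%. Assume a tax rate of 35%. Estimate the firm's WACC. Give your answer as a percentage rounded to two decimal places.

Total capital V = 4727 + 933 + 6948 = 12608.
Equity: weight = 4727/12608 = 0.3749; cost = 8.8%.
Preferred: weight = 933/12608 = 0.0740; cost = 8.9%.
Bank debt: weight = 6948/12608 = 0.5511; after-tax cost = 6.4% × (1 − 35%) = 4.1600%.
WACC = 0.3749 × 8.8000% + 0.0740 × 8.9000% + 0.5511 × 4.1600% = 6.2504%.

6.25%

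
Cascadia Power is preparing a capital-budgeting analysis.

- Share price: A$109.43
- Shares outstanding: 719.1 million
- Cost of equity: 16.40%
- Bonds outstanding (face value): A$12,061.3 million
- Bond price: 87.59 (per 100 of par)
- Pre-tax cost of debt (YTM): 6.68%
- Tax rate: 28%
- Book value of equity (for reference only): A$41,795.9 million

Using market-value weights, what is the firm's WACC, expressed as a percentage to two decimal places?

15.03%

Market value of equity E = 109.43 × 719.1m = 78691.113m. Market value of debt D = 12061.3m × 87.59/100 = 10564.49267m.
Total capital V = 78691.113 + 10564.49267 = 89255.60567.
Equity: weight = 78691.113/89255.60567 = 0.8816; cost = 16.4%.
Bonds outstanding: weight = 10564.49267/89255.60567 = 0.1184; after-tax cost = 6.68% × (1 − 28%) = 4.8096%.
WACC = 0.8816 × 16.4000% + 0.1184 × 4.8096% = 15.0281%.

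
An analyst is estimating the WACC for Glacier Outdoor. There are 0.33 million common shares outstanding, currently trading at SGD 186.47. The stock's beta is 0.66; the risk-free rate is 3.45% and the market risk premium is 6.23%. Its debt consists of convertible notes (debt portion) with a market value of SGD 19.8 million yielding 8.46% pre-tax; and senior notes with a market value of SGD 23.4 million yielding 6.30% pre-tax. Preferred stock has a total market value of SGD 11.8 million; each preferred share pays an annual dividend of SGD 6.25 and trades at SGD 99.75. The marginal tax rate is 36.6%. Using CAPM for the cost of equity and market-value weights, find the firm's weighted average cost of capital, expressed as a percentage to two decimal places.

Cost of equity via CAPM: Re = 3.45% + 0.66 × 6.23% = 7.5618%.
Cost of preferred: Rp = 6.25 / 99.75 = 6.2657%.
Market value of equity E = 186.47 × 0.33m = 61.5351m.
Total capital V = 61.5351 + 11.8 + 19.8 + 23.4 = 116.5351.
Equity: weight = 61.5351/116.5351 = 0.5280; cost = 7.5618%.
Preferred: weight = 11.8/116.5351 = 0.1013; cost = 6.2657%.
Convertible notes (debt portion): weight = 19.8/116.5351 = 0.1699; after-tax cost = 8.46% × (1 − 36.6%) = 5.3636%.
Senior notes: weight = 23.4/116.5351 = 0.2008; after-tax cost = 6.3% × (1 − 36.6%) = 3.9942%.
WACC = 0.5280 × 7.5618% + 0.1013 × 6.2657% + 0.1699 × 5.3636% + 0.2008 × 3.9942% = 6.3407%.

6.34%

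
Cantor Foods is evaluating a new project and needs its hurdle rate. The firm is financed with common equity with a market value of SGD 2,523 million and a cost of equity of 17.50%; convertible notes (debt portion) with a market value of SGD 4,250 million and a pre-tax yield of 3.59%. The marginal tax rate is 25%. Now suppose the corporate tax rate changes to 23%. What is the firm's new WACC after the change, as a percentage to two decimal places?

After the change:
Total capital V = 2523 + 4250 = 6773.
Equity: weight = 2523/6773 = 0.3725; cost = 17.5%.
Convertible notes (debt portion): weight = 4250/6773 = 0.6275; after-tax cost = 3.59% × (1 − 23%) = 2.7643%.
WACC = 0.3725 × 17.5000% + 0.6275 × 2.7643% = 8.2535%.

8.25%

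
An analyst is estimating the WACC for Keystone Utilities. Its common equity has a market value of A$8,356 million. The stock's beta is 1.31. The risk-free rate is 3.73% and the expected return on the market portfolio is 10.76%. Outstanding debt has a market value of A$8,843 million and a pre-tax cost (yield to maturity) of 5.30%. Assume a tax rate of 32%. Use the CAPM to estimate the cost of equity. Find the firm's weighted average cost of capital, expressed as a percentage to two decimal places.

8.14%

Market risk premium = 10.76% − 3.73% = 7.03%.
Cost of equity via CAPM: Re = 3.73% + 1.31 × 7.03% = 12.9393%.
Total capital V = 8356 + 8843 = 17199.
Equity: weight = 8356/17199 = 0.4858; cost = 12.9393%.
Debt: weight = 8843/17199 = 0.5142; after-tax cost = 5.3% × (1 − 32%) = 3.6040%.
WACC = 0.4858 × 12.9393% + 0.5142 × 3.6040% = 8.1395%.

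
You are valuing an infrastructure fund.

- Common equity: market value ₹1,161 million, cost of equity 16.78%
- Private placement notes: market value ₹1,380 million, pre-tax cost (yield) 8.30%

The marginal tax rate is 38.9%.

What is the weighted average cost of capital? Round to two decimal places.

10.42%

Total capital V = 1161 + 1380 = 2541.
Equity: weight = 1161/2541 = 0.4569; cost = 16.78%.
Private placement notes: weight = 1380/2541 = 0.5431; after-tax cost = 8.3% × (1 − 38.9%) = 5.0713%.
WACC = 0.4569 × 16.7800% + 0.5431 × 5.0713% = 10.4211%.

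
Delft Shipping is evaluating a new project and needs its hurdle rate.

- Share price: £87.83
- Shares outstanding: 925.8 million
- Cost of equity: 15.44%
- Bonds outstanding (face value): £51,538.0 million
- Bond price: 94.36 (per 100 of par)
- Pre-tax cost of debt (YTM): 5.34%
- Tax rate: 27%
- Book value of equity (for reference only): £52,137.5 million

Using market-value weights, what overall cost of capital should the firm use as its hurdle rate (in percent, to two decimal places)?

11.12%

Market value of equity E = 87.83 × 925.8m = 81313.014m. Market value of debt D = 51538m × 94.36/100 = 48631.2568m.
Total capital V = 81313.014 + 48631.2568 = 129944.2708.
Equity: weight = 81313.014/129944.2708 = 0.6258; cost = 15.44%.
Bonds outstanding: weight = 48631.2568/129944.2708 = 0.3742; after-tax cost = 5.34% × (1 − 27%) = 3.8982%.
WACC = 0.6258 × 15.4400% + 0.3742 × 3.8982% = 11.1205%.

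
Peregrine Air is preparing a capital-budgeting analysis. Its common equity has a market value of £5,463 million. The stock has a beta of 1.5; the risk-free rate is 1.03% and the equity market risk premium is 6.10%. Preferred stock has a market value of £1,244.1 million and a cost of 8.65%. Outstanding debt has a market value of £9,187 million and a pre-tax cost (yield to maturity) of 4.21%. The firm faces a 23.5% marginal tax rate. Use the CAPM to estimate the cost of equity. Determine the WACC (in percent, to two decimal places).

6.04%

Cost of equity via CAPM: Re = 1.03% + 1.5 × 6.1% = 10.1800%.
Total capital V = 5463 + 1244.1 + 9187 = 15894.1.
Equity: weight = 5463/15894.1 = 0.3437; cost = 10.18%.
Preferred: weight = 1244.1/15894.1 = 0.0783; cost = 8.65%.
Debt: weight = 9187/15894.1 = 0.5780; after-tax cost = 4.21% × (1 − 23.5%) = 3.2207%.
WACC = 0.3437 × 10.1800% + 0.0783 × 8.6500% + 0.5780 × 3.2207% = 6.0376%.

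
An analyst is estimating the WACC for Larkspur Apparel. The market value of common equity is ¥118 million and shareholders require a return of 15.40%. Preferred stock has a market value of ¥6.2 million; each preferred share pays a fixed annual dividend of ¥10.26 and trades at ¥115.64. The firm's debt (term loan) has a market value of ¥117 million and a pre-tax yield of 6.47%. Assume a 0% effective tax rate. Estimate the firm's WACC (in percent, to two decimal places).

Cost of preferred: Rp = 10.26 / 115.64 = 8.8724%.
Total capital V = 118 + 6.2 + 117 = 241.2.
Equity: weight = 118/241.2 = 0.4892; cost = 15.4%.
Preferred: weight = 6.2/241.2 = 0.0257; cost = 8.8724%.
Term loan: weight = 117/241.2 = 0.4851; after-tax cost = 6.47% × (1 − 0%) = 6.4700%.
WACC = 0.4892 × 15.4000% + 0.0257 × 8.8724% + 0.4851 × 6.4700% = 10.9005%.

10.90%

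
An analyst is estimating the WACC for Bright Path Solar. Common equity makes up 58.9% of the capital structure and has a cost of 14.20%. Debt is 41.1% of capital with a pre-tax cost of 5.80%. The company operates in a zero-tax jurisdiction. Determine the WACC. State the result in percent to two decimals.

After-tax cost of debt = 5.8% × (1 − 0%) = 5.8000%.
WACC = 0.589 × 14.2000% + 0.411 × 5.8000% = 10.7476%.

10.75%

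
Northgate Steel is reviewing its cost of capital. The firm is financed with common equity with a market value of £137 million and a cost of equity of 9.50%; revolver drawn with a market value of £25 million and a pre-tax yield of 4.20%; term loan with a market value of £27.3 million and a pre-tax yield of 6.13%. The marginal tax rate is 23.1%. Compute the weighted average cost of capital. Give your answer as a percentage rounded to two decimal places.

Total capital V = 137 + 25 + 27.3 = 189.3.
Equity: weight = 137/189.3 = 0.7237; cost = 9.5%.
Revolver drawn: weight = 25/189.3 = 0.1321; after-tax cost = 4.2% × (1 − 23.1%) = 3.2298%.
Term loan: weight = 27.3/189.3 = 0.1442; after-tax cost = 6.13% × (1 − 23.1%) = 4.7140%.
WACC = 0.7237 × 9.5000% + 0.1321 × 3.2298% + 0.1442 × 4.7140% = 7.9817%.

7.98%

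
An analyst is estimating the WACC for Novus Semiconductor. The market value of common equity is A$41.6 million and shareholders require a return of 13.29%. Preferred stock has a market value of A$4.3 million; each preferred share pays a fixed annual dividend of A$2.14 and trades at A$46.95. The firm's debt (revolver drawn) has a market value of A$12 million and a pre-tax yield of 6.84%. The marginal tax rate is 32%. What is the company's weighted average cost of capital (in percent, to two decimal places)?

Cost of preferred: Rp = 2.14 / 46.95 = 4.5580%.
Total capital V = 41.6 + 4.3 + 12 = 57.9.
Equity: weight = 41.6/57.9 = 0.7185; cost = 13.29%.
Preferred: weight = 4.3/57.9 = 0.0743; cost = 4.558%.
Revolver drawn: weight = 12/57.9 = 0.2073; after-tax cost = 6.84% × (1 − 32%) = 4.6512%.
WACC = 0.7185 × 13.2900% + 0.0743 × 4.5580% + 0.2073 × 4.6512% = 10.8511%.

10.85%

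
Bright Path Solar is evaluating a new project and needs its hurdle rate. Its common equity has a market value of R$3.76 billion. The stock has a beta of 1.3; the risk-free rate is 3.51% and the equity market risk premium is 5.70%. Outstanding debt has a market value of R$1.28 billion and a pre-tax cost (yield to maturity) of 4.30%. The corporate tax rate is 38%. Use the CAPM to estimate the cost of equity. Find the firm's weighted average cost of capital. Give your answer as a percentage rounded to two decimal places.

Cost of equity via CAPM: Re = 3.51% + 1.3 × 5.7% = 10.9200%.
Total capital V = 3.76 + 1.28 = 5.04.
Equity: weight = 3.76/5.04 = 0.7460; cost = 10.92%.
Debt: weight = 1.28/5.04 = 0.2540; after-tax cost = 4.3% × (1 − 38%) = 2.6660%.
WACC = 0.7460 × 10.9200% + 0.2540 × 2.6660% = 8.8237%.

8.82%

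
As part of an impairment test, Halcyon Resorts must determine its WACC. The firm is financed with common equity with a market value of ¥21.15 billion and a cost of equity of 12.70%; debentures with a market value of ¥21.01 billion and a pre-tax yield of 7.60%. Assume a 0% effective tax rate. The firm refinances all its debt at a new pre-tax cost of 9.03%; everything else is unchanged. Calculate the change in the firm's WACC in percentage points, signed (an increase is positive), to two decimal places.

Current WACC:
Total capital V = 21.15 + 21.01 = 42.16.
Equity: weight = 21.15/42.16 = 0.5017; cost = 12.7%.
Debentures: weight = 21.01/42.16 = 0.4983; after-tax cost = 7.6% × (1 − 0%) = 7.6000%.
WACC = 0.5017 × 12.7000% + 0.4983 × 7.6000% = 10.1585%.
After the change:
Total capital V = 21.15 + 21.01 = 42.16.
Equity: weight = 21.15/42.16 = 0.5017; cost = 12.7%.
Debentures: weight = 21.01/42.16 = 0.4983; after-tax cost = 9.03% × (1 − 0%) = 9.0300%.
WACC = 0.5017 × 12.7000% + 0.4983 × 9.0300% = 10.8711%.
Change in WACC = 10.8711% − 10.1585% = 0.7126 pp.

+0.71 pp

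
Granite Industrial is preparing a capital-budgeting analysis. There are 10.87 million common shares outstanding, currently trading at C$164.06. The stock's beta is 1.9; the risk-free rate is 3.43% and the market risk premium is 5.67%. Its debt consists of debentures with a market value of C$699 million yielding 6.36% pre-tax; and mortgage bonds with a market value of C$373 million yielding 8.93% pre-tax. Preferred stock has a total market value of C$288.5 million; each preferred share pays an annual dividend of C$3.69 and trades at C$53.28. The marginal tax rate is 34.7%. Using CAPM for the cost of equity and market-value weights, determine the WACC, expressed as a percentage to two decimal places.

10.31%

Cost of equity via CAPM: Re = 3.43% + 1.9 × 5.67% = 14.2030%.
Cost of preferred: Rp = 3.69 / 53.28 = 6.9257%.
Market value of equity E = 164.06 × 10.87m = 1783.3322m.
Total capital V = 1783.3322 + 288.5 + 699 + 373 = 3143.8322.
Equity: weight = 1783.3322/3143.8322 = 0.5672; cost = 14.203%.
Preferred: weight = 288.5/3143.8322 = 0.0918; cost = 6.9257%.
Debentures: weight = 699/3143.8322 = 0.2223; after-tax cost = 6.36% × (1 − 34.7%) = 4.1531%.
Mortgage bonds: weight = 373/3143.8322 = 0.1186; after-tax cost = 8.93% × (1 − 34.7%) = 5.8313%.
WACC = 0.5672 × 14.2030% + 0.0918 × 6.9257% + 0.2223 × 4.1531% + 0.1186 × 5.8313% = 10.3074%.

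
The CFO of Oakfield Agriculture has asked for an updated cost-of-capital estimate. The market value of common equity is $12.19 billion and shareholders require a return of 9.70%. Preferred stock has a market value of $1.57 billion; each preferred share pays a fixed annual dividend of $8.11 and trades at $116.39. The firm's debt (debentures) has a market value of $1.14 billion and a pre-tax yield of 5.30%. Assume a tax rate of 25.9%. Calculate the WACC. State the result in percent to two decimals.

Cost of preferred: Rp = 8.11 / 116.39 = 6.9680%.
Total capital V = 12.19 + 1.57 + 1.14 = 14.9.
Equity: weight = 12.19/14.9 = 0.8181; cost = 9.7%.
Preferred: weight = 1.57/14.9 = 0.1054; cost = 6.968%.
Debentures: weight = 1.14/14.9 = 0.0765; after-tax cost = 5.3% × (1 − 25.9%) = 3.9273%.
WACC = 0.8181 × 9.7000% + 0.1054 × 6.9680% + 0.0765 × 3.9273% = 8.9705%.

8.97%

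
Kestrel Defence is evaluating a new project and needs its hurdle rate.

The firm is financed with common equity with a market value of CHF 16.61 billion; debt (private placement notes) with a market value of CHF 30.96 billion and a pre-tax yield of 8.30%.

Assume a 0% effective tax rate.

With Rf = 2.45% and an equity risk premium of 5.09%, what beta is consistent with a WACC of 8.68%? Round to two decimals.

Total capital V = 16.61 + 30.96 = 47.57.
Equity weight = 16.61/47.57 = 0.3492.
Private placement notes weight = 30.96/47.57 = 0.6508.
Debt contribution = 0.6508 × 8.3% × (1 − 0%) = 5.4019%.
Required equity contribution = 8.68% − 5.4019% = 3.2781%  ⇒  Re = 9.3883%.
CAPM: 9.3883% = 2.45% + β × 5.09%  ⇒  β = 1.3631.

1.36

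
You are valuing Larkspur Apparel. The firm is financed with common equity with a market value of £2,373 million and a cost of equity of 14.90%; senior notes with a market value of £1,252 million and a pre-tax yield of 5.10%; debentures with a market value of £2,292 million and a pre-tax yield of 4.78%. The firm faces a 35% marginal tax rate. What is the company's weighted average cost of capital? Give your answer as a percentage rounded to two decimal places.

7.88%

Total capital V = 2373 + 1252 + 2292 = 5917.
Equity: weight = 2373/5917 = 0.4010; cost = 14.9%.
Senior notes: weight = 1252/5917 = 0.2116; after-tax cost = 5.1% × (1 − 35%) = 3.3150%.
Debentures: weight = 2292/5917 = 0.3874; after-tax cost = 4.78% × (1 − 35%) = 3.1070%.
WACC = 0.4010 × 14.9000% + 0.2116 × 3.3150% + 0.3874 × 3.1070% = 7.8806%.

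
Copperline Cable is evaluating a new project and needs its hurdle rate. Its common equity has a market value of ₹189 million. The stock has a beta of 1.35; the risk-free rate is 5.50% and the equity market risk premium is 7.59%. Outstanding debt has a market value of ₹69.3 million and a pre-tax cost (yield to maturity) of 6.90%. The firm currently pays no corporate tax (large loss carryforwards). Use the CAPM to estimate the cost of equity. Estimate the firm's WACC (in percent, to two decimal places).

13.37%

Cost of equity via CAPM: Re = 5.5% + 1.35 × 7.59% = 15.7465%.
Total capital V = 189 + 69.3 = 258.3.
Equity: weight = 189/258.3 = 0.7317; cost = 15.7465%.
Debt: weight = 69.3/258.3 = 0.2683; after-tax cost = 6.9% × (1 − 0%) = 6.9000%.
WACC = 0.7317 × 15.7465% + 0.2683 × 6.9000% = 13.3730%.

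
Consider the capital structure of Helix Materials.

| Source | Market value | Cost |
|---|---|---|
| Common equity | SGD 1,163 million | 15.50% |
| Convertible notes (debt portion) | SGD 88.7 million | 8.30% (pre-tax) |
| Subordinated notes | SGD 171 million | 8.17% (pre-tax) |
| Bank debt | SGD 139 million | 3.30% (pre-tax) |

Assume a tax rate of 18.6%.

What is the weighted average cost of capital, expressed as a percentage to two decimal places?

12.89%

Total capital V = 1163 + 88.7 + 171 + 139 = 1561.7.
Equity: weight = 1163/1561.7 = 0.7447; cost = 15.5%.
Convertible notes (debt portion): weight = 88.7/1561.7 = 0.0568; after-tax cost = 8.3% × (1 − 18.6%) = 6.7562%.
Subordinated notes: weight = 171/1561.7 = 0.1095; after-tax cost = 8.17% × (1 − 18.6%) = 6.6504%.
Bank debt: weight = 139/1561.7 = 0.0890; after-tax cost = 3.3% × (1 − 18.6%) = 2.6862%.
WACC = 0.7447 × 15.5000% + 0.0568 × 6.7562% + 0.1095 × 6.6504% + 0.0890 × 2.6862% = 12.8939%.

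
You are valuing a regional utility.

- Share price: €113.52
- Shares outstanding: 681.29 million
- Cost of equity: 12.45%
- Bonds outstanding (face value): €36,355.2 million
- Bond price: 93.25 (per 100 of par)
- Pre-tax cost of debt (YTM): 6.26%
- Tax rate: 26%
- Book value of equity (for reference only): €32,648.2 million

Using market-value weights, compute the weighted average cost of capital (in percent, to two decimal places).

Market value of equity E = 113.52 × 681.29m = 77340.0408m. Market value of debt D = 36355.2m × 93.25/100 = 33901.224m.
Total capital V = 77340.0408 + 33901.224 = 111241.2648.
Equity: weight = 77340.0408/111241.2648 = 0.6952; cost = 12.45%.
Bonds outstanding: weight = 33901.224/111241.2648 = 0.3048; after-tax cost = 6.26% × (1 − 26%) = 4.6324%.
WACC = 0.6952 × 12.4500% + 0.3048 × 4.6324% = 10.0676%.

10.07%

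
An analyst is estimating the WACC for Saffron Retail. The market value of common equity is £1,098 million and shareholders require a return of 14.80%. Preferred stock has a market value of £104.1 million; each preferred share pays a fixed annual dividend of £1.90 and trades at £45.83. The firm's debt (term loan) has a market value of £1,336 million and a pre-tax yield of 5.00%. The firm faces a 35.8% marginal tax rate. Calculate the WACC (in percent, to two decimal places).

8.26%

Cost of preferred: Rp = 1.9 / 45.83 = 4.1458%.
Total capital V = 1098 + 104.1 + 1336 = 2538.1.
Equity: weight = 1098/2538.1 = 0.4326; cost = 14.8%.
Preferred: weight = 104.1/2538.1 = 0.0410; cost = 4.1458%.
Term loan: weight = 1336/2538.1 = 0.5264; after-tax cost = 5% × (1 − 35.8%) = 3.2100%.
WACC = 0.4326 × 14.8000% + 0.0410 × 4.1458% + 0.5264 × 3.2100% = 8.2623%.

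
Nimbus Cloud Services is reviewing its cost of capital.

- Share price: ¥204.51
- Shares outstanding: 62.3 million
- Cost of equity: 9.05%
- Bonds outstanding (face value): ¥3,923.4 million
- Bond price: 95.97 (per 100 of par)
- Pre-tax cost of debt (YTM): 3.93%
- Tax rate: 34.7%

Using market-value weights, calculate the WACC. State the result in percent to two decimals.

7.57%

Market value of equity E = 204.51 × 62.3m = 12740.973m. Market value of debt D = 3923.4m × 95.97/100 = 3765.28698m.
Total capital V = 12740.973 + 3765.28698 = 16506.25998.
Equity: weight = 12740.973/16506.25998 = 0.7719; cost = 9.05%.
Bonds outstanding: weight = 3765.28698/16506.25998 = 0.2281; after-tax cost = 3.93% × (1 − 34.7%) = 2.5663%.
WACC = 0.7719 × 9.0500% + 0.2281 × 2.5663% = 7.5710%.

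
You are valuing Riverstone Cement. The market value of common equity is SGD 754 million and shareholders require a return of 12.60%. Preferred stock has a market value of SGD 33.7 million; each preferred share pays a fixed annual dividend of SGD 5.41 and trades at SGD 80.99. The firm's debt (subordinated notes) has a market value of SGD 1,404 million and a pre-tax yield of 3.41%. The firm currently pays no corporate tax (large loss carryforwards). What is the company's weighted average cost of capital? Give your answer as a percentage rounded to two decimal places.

Cost of preferred: Rp = 5.41 / 80.99 = 6.6798%.
Total capital V = 754 + 33.7 + 1404 = 2191.7.
Equity: weight = 754/2191.7 = 0.3440; cost = 12.6%.
Preferred: weight = 33.7/2191.7 = 0.0154; cost = 6.6798%.
Subordinated notes: weight = 1404/2191.7 = 0.6406; after-tax cost = 3.41% × (1 − 0%) = 3.4100%.
WACC = 0.3440 × 12.6000% + 0.0154 × 6.6798% + 0.6406 × 3.4100% = 6.6219%.

6.62%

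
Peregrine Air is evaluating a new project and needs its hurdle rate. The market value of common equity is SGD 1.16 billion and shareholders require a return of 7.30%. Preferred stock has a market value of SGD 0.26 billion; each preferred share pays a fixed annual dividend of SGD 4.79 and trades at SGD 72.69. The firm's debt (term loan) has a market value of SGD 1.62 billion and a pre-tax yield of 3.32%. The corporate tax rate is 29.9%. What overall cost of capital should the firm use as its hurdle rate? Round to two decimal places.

Cost of preferred: Rp = 4.79 / 72.69 = 6.5896%.
Total capital V = 1.16 + 0.26 + 1.62 = 3.04.
Equity: weight = 1.16/3.04 = 0.3816; cost = 7.3%.
Preferred: weight = 0.26/3.04 = 0.0855; cost = 6.5896%.
Term loan: weight = 1.62/3.04 = 0.5329; after-tax cost = 3.32% × (1 − 29.9%) = 2.3273%.
WACC = 0.3816 × 7.3000% + 0.0855 × 6.5896% + 0.5329 × 2.3273% = 4.5893%.

4.59%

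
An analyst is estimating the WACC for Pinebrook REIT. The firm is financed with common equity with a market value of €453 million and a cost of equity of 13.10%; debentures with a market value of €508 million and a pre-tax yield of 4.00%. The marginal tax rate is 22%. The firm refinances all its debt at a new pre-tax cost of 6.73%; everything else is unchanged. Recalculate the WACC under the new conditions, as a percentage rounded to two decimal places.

After the change:
Total capital V = 453 + 508 = 961.
Equity: weight = 453/961 = 0.4714; cost = 13.1%.
Debentures: weight = 508/961 = 0.5286; after-tax cost = 6.73% × (1 − 22%) = 5.2494%.
WACC = 0.4714 × 13.1000% + 0.5286 × 5.2494% = 8.9500%.

8.95%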